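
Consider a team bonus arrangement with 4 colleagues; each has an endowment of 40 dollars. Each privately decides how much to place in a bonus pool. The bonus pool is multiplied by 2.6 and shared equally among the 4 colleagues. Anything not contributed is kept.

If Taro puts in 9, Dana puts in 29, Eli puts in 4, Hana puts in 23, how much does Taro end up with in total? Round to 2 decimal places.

73.25 dollars

Total contributed: 9 + 29 + 4 + 23 = 65.
Each receives 2.6 × 65 / 4 = 42.25 from the bonus pool.
Taro keeps 40 − 9 = 31, so Taro's payoff is 31 + 42.25 = 73.25.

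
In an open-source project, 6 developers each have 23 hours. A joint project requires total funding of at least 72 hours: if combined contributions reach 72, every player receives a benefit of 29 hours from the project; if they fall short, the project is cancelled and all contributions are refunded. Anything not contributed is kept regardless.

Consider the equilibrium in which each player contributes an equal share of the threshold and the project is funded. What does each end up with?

Equal share of the threshold: 72/6 = 12.
At this profile no one gains by cutting their contribution: any cut drops the total below 72, the project is cancelled, contributions are refunded, and the deviator ends with 23, which is less than 23 − 12 + 29 = 40. Contributing more than 12 just wastes the excess. So contributing exactly 12 is a best response.
Each player's payoff: 23 − 12 + 29 = 40.

40 hours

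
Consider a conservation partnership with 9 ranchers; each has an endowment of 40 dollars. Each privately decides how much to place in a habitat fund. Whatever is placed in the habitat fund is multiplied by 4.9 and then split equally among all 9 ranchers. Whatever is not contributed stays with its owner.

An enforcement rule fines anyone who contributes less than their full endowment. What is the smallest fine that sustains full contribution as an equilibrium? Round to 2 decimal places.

Given the others contribute fully, the best deviation is to contribute 0 (any partial contribution still incurs the fine and gives up units whose private return 0.5444 is below 1).
Deviating from 40 to 0 saves 40 dollars but forfeits the deviator's share of the drop in the habitat fund: 4.9/9 × 40 = 21.78.
So the deviation gain is 40 − 21.78 = 18.22, and the fine must be at least 18.22 dollars to wipe it out.

18.22 dollars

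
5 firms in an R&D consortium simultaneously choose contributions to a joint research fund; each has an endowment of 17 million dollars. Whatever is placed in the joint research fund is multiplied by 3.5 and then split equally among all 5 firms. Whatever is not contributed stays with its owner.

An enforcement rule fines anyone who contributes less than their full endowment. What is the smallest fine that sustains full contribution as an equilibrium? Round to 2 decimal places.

Given the others contribute fully, the best deviation is to contribute 0 (any partial contribution still incurs the fine and gives up units whose private return 0.7000 is below 1).
Deviating from 17 to 0 saves 17 million dollars but forfeits the deviator's share of the drop in the joint research fund: 3.5/5 × 17 = 11.90.
So the deviation gain is 17 − 11.90 = 5.10, and the fine must be at least 5.10 million dollars to wipe it out.

5.10 million dollars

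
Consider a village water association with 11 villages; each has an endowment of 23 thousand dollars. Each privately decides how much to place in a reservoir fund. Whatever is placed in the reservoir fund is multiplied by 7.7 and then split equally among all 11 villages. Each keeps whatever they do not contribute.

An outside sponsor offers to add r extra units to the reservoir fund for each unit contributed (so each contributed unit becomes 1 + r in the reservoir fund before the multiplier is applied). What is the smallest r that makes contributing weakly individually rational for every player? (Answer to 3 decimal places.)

0.429

With matching at rate r, one contributed unit becomes (1 + r) in the reservoir fund and returns 7.7 × (1 + r) / 11 to the contributor.
Setting this equal to 1: 1 + r = 11/7.7 = 1.4286.
So the minimum matching rate is r = 1.4286 − 1 = 0.429.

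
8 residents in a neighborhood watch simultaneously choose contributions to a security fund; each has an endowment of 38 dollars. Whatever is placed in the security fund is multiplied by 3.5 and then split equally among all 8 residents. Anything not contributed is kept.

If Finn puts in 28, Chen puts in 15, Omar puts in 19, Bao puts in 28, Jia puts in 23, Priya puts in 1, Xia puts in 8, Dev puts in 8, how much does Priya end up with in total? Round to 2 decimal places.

93.88 dollars

Total contributed: 28 + 15 + 19 + 28 + 23 + 1 + 8 + 8 = 130.
Each receives 3.5 × 130 / 8 = 56.88 from the security fund.
Priya keeps 38 − 1 = 37, so Priya's payoff is 37 + 56.88 = 93.88.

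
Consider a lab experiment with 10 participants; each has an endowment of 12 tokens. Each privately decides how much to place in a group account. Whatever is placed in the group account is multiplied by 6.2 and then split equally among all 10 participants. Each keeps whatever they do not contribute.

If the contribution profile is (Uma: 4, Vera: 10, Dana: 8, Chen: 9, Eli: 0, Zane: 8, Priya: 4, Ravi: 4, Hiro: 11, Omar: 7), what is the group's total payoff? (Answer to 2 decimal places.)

Total contributed: 4 + 10 + 8 + 9 + 0 + 8 + 4 + 4 + 11 + 7 = 65; total kept: 10 × 12 − 65 = 55.
The group account pays out 6.2 × 65 = 403.00 in aggregate.
Group total = 55 + 403.00 = 458.00.

458.00 tokens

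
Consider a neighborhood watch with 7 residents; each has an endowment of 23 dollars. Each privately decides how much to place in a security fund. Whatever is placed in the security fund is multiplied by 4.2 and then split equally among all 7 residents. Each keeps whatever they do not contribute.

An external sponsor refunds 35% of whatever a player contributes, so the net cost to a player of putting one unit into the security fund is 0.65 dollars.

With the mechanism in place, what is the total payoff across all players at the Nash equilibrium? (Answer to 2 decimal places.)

161.00 dollars

The effective private return is (4.2/7) / 0.65 = 0.9231, which is still under 1, so the mechanism doesn't change anyone's dominant strategy: zero contribution.
At the Nash equilibrium no one contributes; group total payoff = 7 × 23 = 161.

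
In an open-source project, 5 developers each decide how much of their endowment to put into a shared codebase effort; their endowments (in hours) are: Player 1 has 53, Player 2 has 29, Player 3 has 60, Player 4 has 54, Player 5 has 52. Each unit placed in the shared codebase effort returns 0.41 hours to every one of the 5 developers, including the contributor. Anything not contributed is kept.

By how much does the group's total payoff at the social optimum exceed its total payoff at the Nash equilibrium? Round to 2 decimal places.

The private return per contributed unit is 0.41 < 1 for everyone, so the Nash equilibrium is zero contribution and the group total is Σ E_j = 53 + 29 + 60 + 54 + 52 = 248.
Each contributed unit returns 2.050 to the group, so the social optimum is full contribution by everyone: group total = 2.050 × 248 = 508.40.
Efficiency loss = (2.050 − 1) × 248 = 260.40.

260.40 hours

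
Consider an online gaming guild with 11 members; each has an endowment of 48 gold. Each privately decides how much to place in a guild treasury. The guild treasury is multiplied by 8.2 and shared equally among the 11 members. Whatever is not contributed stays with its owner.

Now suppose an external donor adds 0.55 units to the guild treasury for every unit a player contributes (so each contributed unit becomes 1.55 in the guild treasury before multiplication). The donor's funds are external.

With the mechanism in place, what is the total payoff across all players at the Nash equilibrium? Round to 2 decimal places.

The effective private return per unit is now 8.2 × 1.55 / 11 = 1.1555 > 1, so every player's dominant strategy flips to full contribution.
At the Nash equilibrium everyone contributes 48. Group total payoff = 8.2 × 1.55 × 528 = 6710.88.

6710.88 gold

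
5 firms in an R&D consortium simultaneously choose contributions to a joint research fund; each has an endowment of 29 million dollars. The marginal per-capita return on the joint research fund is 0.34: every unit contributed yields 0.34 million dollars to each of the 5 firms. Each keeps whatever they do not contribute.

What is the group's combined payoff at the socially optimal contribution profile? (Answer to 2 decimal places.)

246.50 million dollars

Each contributed unit returns 1.700 to the group as a whole (0.34 to each of 5 players), which exceeds 1, so the social optimum is full contribution: group total = 1.700 × 145 = 246.50.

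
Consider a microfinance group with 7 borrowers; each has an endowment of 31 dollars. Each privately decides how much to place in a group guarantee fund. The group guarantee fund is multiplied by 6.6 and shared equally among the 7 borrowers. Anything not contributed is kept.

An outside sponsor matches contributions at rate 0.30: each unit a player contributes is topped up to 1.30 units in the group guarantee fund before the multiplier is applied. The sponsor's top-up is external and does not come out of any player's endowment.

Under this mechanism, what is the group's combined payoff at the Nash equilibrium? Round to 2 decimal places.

1861.86 dollars

Under the mechanism each unit contributed yields 6.6 × 1.30 / 7 = 1.2257 back to its contributor per unit of net cost, which exceeds 1, making full contribution the dominant choice for everyone.
At the Nash equilibrium everyone contributes 31. Group total payoff = 6.6 × 1.30 × 217 = 1861.86.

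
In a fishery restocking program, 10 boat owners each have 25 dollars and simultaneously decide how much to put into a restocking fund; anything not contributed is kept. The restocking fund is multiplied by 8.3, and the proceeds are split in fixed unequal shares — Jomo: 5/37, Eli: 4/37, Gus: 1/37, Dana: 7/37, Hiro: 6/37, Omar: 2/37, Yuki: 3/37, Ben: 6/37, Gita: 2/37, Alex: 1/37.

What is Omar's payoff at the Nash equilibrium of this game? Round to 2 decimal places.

A player with share s gets back 8.3·s per unit contributed, so full contribution is dominant for anyone with s > 1/8.3 = 0.1205 and zero contribution is dominant for anyone below.
The shares above 0.1205 belong to Jomo, Dana, Hiro and Ben, contributing 25 each; the remaining 6 contribute 0. Total contributed: 100.
Omar keeps 25 and receives 8.3 × 100 × 2/37 = 44.86 from the restocking fund, for a payoff of 69.86.

69.86 dollars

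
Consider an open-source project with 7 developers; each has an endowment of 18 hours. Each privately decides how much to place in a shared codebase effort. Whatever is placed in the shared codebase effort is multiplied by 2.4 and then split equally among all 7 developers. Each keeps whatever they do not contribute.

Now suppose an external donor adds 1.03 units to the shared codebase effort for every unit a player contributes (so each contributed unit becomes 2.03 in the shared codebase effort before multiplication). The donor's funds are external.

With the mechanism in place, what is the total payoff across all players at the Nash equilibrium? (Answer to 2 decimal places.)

With the mechanism, a contributed unit returns 2.4 × 2.03 / 7 = 0.6960 per unit of net cost — still below 1 — so contributing 0 remains dominant for every player.
At the Nash equilibrium no one contributes; group total payoff = 7 × 18 = 126.

126.00 hours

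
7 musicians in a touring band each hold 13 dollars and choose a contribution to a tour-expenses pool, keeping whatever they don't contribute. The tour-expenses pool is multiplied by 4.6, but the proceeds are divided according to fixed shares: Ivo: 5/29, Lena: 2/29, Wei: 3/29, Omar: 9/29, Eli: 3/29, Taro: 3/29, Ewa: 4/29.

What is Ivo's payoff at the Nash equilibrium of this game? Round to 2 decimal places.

23.31 dollars

For player j, contributing a unit is worthwhile iff 4.6 × (j's share) ≥ 1, i.e. iff j's share is at least 0.2174.
Only Omar (9/29) clears that bar, contributing 13; the remaining 6 contribute 0. Total contributed: 13.
Ivo keeps 13 and receives 4.6 × 13 × 5/29 = 10.31 from the tour-expenses pool, for a payoff of 23.31.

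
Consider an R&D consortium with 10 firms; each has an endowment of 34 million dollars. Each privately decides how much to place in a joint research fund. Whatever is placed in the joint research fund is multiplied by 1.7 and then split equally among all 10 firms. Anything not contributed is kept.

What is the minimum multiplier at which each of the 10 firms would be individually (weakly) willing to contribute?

A contributed unit returns (multiplier)/10 to its contributor.
This reaches 1 exactly when the multiplier is 10.

10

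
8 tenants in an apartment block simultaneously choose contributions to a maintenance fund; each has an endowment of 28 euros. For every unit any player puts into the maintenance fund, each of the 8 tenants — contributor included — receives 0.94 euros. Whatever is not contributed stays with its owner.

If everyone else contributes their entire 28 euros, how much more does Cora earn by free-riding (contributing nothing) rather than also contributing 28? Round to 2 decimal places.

Switching from a contribution of 28 to 0 lets Cora keep an extra 28 euros, but lowers the maintenance fund by 28, which costs Cora their own share of that drop: 0.94 × 28 = 26.32.
Net gain = 28 − 26.32 = 1.68. The private return per contributed unit (0.94) is below 1, so free-riding is indeed the best response regardless of what the others do.

1.68 euros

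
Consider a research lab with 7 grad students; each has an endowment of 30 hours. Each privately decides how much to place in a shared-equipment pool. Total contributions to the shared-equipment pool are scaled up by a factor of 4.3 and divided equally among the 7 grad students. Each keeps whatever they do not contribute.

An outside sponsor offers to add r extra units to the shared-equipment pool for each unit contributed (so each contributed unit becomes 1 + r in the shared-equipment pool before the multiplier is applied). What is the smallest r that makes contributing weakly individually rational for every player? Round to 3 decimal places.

With matching at rate r, one contributed unit becomes (1 + r) in the shared-equipment pool and returns 4.3 × (1 + r) / 7 to the contributor.
Setting this equal to 1: 1 + r = 7/4.3 = 1.6279.
So the minimum matching rate is r = 1.6279 − 1 = 0.628.

0.628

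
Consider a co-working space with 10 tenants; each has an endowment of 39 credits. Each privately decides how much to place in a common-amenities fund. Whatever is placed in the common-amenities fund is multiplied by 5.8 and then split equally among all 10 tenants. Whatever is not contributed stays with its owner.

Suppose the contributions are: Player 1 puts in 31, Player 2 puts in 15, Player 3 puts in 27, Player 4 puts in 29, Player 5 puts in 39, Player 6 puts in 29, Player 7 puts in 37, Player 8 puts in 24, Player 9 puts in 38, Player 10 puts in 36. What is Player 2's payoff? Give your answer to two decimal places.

200.90 credits

Total contributed: 31 + 15 + 27 + 29 + 39 + 29 + 37 + 24 + 38 + 36 = 305.
Each receives 5.8 × 305 / 10 = 176.90 from the common-amenities fund.
Player 2 keeps 39 − 15 = 24, so Player 2's payoff is 24 + 176.90 = 200.90.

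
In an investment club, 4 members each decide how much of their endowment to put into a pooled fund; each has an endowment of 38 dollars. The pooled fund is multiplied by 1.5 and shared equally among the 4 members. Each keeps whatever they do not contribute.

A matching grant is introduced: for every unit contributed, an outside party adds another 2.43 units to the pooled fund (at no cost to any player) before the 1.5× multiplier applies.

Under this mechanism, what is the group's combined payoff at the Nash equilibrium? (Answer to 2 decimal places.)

Under the mechanism each unit contributed yields 1.5 × 3.43 / 4 = 1.2863 back to its contributor per unit of net cost, which exceeds 1, making full contribution the dominant choice for everyone.
So the Nash equilibrium is full contribution by all 4; the group earns 1.5 × 3.43 × 152 = 782.04.

782.04 dollars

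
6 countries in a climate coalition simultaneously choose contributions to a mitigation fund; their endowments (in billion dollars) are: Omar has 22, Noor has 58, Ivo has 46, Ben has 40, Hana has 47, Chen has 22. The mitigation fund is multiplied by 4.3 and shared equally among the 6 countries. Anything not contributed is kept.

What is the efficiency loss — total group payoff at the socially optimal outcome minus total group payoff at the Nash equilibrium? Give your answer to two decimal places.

775.50 billion dollars

The private return per contributed unit is 4.3/6 = 0.7167 < 1 for every player regardless of endowment, so the Nash equilibrium is zero contribution and the group total is Σ E_j = 22 + 58 + 46 + 40 + 47 + 22 = 235.
Each contributed unit returns 4.300 to the group, so the social optimum is full contribution by everyone: group total = 4.300 × 235 = 1010.50.
Efficiency loss = (4.300 − 1) × 235 = 775.50.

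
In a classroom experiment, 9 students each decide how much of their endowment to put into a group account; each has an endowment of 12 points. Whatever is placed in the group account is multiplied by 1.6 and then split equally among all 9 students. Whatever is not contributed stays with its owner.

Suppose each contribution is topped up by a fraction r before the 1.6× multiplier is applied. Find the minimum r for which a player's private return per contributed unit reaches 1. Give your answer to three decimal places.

4.625

With matching at rate r, one contributed unit becomes (1 + r) in the group account and returns 1.6 × (1 + r) / 9 to the contributor.
Setting this equal to 1: 1 + r = 9/1.6 = 5.6250.
So the minimum matching rate is r = 5.6250 − 1 = 4.625.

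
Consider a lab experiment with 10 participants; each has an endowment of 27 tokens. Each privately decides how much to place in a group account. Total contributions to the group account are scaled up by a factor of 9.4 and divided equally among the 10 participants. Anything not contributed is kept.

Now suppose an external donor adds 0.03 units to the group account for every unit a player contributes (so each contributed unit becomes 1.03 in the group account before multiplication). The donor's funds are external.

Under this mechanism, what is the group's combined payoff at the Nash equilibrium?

Even with the mechanism, each unit contributed returns only 9.4 × 1.03 / 10 = 0.9682 per unit of net cost, so contributing nothing is still dominant.
Everyone keeps their endowment and the group total is 10 × 27 = 270.

270.00 tokens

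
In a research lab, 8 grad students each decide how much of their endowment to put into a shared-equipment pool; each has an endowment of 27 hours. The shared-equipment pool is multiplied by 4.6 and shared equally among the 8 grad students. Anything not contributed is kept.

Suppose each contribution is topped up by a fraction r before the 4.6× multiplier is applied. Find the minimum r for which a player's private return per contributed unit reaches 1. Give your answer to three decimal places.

With matching at rate r, one contributed unit becomes (1 + r) in the shared-equipment pool and returns 4.6 × (1 + r) / 8 to the contributor.
Setting this equal to 1: 1 + r = 8/4.6 = 1.7391.
So the minimum matching rate is r = 1.7391 − 1 = 0.739.

0.739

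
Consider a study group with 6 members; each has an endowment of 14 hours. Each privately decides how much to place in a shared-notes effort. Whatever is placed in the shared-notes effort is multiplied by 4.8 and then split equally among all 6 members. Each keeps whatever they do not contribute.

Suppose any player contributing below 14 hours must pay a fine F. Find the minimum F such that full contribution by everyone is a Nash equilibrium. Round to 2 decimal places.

2.80 hours

Given the others contribute fully, the best deviation is to contribute 0 (any partial contribution still incurs the fine and gives up units whose private return 0.8000 is below 1).
Deviating from 14 to 0 saves 14 hours but forfeits the deviator's share of the drop in the shared-notes effort: 4.8/6 × 14 = 11.20.
So the deviation gain is 14 − 11.20 = 2.80, and the fine must be at least 2.80 hours to wipe it out.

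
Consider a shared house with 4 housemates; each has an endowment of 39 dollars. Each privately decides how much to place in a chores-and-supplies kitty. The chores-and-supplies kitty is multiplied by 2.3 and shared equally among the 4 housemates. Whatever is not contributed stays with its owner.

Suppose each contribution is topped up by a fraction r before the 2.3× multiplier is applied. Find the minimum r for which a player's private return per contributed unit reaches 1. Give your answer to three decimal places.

0.739

With matching at rate r, one contributed unit becomes (1 + r) in the chores-and-supplies kitty and returns 2.3 × (1 + r) / 4 to the contributor.
Setting this equal to 1: 1 + r = 4/2.3 = 1.7391.
So the minimum matching rate is r = 1.7391 − 1 = 0.739.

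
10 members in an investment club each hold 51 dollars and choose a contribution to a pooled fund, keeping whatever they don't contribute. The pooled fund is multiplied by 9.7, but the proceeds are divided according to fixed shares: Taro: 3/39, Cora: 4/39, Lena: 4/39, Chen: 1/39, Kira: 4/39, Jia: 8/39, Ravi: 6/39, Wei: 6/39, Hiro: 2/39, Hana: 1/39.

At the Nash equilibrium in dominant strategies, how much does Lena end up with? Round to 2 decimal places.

Player j's private return per contributed unit is 9.7 × (j's share). Contributing is weakly dominant for j when that share is at least 1/9.7 = 0.1031, and contributing 0 is dominant otherwise.
Jia, Ravi and Wei are above the threshold, contributing 51 each; the remaining 7 contribute 0. Total contributed: 153.
Lena keeps 51 and receives 9.7 × 153 × 4/39 = 152.22 from the pooled fund, for a payoff of 203.22.

203.22 dollars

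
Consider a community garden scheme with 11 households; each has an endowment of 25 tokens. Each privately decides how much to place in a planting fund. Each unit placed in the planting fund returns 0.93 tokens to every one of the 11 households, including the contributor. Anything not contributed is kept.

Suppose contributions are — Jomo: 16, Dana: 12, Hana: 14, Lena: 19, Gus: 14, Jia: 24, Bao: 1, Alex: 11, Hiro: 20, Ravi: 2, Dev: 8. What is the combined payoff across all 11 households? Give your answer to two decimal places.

Total contributed: 16 + 12 + 14 + 19 + 14 + 24 + 1 + 11 + 20 + 2 + 8 = 141; total kept: 11 × 25 − 141 = 134.
The planting fund pays out 0.93 × 11 × 141 = 1442.43 in aggregate.
Group total = 134 + 1442.43 = 1576.43.

1576.43 tokens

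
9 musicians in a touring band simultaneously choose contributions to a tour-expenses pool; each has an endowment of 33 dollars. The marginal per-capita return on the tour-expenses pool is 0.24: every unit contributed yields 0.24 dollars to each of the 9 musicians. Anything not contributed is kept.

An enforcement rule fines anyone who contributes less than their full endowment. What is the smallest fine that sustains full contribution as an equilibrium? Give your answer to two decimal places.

Given the others contribute fully, the best deviation is to contribute 0 (any partial contribution still incurs the fine and gives up units whose private return 0.24 is below 1).
Deviating from 33 to 0 saves 33 dollars but forfeits the deviator's share of the drop in the tour-expenses pool: 0.24 × 33 = 7.92.
So the deviation gain is 33 − 7.92 = 25.08, and the fine must be at least 25.08 dollars to wipe it out.

25.08 dollars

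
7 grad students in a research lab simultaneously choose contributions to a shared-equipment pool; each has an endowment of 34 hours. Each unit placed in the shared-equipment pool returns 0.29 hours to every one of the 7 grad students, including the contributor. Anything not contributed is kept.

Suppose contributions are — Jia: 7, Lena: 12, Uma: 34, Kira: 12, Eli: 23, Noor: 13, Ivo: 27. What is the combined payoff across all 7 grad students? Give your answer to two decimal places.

369.84 hours

Total contributed: 7 + 12 + 34 + 12 + 23 + 13 + 27 = 128; total kept: 7 × 34 − 128 = 110.
The shared-equipment pool pays out 0.29 × 7 × 128 = 259.84 in aggregate.
Group total = 110 + 259.84 = 369.84.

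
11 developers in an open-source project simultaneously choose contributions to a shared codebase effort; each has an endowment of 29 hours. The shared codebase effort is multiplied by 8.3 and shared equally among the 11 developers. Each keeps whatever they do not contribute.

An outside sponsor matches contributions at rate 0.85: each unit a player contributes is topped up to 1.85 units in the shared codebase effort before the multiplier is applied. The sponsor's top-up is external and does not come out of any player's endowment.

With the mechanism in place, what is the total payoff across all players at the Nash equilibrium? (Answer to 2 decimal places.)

Under the mechanism each unit contributed yields 8.3 × 1.85 / 11 = 1.3959 back to its contributor per unit of net cost, which exceeds 1, making full contribution the dominant choice for everyone.
At the Nash equilibrium everyone contributes 29. Group total payoff = 8.3 × 1.85 × 319 = 4898.25.

4898.25 hours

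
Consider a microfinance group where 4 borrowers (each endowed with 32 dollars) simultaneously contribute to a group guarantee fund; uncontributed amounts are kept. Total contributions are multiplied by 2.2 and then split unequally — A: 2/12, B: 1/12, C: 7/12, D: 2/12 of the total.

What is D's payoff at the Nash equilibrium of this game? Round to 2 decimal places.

43.73 dollars

Player j's private return per contributed unit is 2.2 × (j's share). Contributing is weakly dominant for j when that share is at least 1/2.2 = 0.4545, and contributing 0 is dominant otherwise.
Only C (7/12) clears that bar, contributing 32; the remaining 3 contribute 0. Total contributed: 32.
D keeps 32 and receives 2.2 × 32 × 2/12 = 11.73 from the group guarantee fund, for a payoff of 43.73.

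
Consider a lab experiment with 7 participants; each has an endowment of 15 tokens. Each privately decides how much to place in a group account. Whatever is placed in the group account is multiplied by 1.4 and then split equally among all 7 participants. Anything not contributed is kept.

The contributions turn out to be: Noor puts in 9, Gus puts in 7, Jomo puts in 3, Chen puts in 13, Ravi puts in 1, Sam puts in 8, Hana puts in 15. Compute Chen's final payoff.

Total contributed: 9 + 7 + 3 + 13 + 1 + 8 + 15 = 56.
Each receives 1.4 × 56 / 7 = 11.20 from the group account.
Chen keeps 15 − 13 = 2, so Chen's payoff is 2 + 11.20 = 13.20.

13.20 tokens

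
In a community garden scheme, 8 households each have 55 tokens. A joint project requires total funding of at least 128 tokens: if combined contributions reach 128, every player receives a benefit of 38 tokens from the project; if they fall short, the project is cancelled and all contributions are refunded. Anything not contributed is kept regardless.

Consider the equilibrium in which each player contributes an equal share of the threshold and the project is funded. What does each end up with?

Equal share of the threshold: 128/8 = 16.
At this profile no one gains by cutting their contribution: any cut drops the total below 128, the project is cancelled, contributions are refunded, and the deviator ends with 55, which is less than 55 − 16 + 38 = 77. Contributing more than 16 just wastes the excess. So contributing exactly 16 is a best response.
Each player's payoff: 55 − 16 + 38 = 77.

77 tokens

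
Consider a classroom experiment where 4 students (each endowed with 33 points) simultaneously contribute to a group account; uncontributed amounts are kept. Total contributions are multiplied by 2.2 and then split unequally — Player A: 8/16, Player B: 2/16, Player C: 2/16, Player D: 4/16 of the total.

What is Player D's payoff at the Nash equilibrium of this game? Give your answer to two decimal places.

A player with share s gets back 2.2·s per unit contributed, so full contribution is dominant for anyone with s > 1/2.2 = 0.4545 and zero contribution is dominant for anyone below.
The only share above 0.4545 is Player A's 8/16, contributing 33; the remaining 3 contribute 0. Total contributed: 33.
Player D keeps 33 and receives 2.2 × 33 × 4/16 = 18.15 from the group account, for a payoff of 51.15.

51.15 points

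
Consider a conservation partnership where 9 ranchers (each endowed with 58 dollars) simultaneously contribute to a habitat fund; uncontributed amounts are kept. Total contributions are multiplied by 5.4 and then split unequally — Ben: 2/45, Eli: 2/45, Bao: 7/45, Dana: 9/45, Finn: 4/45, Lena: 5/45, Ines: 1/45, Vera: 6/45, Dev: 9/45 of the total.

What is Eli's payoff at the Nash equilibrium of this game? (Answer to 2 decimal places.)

85.84 dollars

Each unit j contributes comes back to j as 5.4 × (j's share), so j prefers to contribute only if that share exceeds 1/5.4 = 0.1852; otherwise keeping the unit dominates.
Dana and Dev are above the threshold, contributing 58 each; the remaining 7 contribute 0. Total contributed: 116.
Eli keeps 58 and receives 5.4 × 116 × 2/45 = 27.84 from the habitat fund, for a payoff of 85.84.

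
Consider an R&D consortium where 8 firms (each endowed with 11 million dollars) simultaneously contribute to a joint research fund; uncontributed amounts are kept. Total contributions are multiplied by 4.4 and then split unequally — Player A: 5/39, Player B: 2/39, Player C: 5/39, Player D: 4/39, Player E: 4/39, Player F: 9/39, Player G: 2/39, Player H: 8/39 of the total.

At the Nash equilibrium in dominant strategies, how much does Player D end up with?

15.96 million dollars

A player with share s gets back 4.4·s per unit contributed, so full contribution is dominant for anyone with s > 1/4.4 = 0.2273 and zero contribution is dominant for anyone below.
Only Player F (9/39) clears that bar, contributing 11; the remaining 7 contribute 0. Total contributed: 11.
Player D keeps 11 and receives 4.4 × 11 × 4/39 = 4.96 from the joint research fund, for a payoff of 15.96.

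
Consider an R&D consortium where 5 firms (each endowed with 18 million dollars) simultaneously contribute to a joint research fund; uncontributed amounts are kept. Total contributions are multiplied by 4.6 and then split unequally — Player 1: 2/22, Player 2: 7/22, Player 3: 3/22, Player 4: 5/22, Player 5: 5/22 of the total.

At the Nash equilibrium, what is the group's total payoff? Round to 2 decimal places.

284.40 million dollars

For player j, contributing a unit is worthwhile iff 4.6 × (j's share) ≥ 1, i.e. iff j's share is at least 0.2174.
Player 2, Player 4 and Player 5 are above the threshold, contributing 18 each; the remaining 2 contribute 0. Total contributed: 54.
The joint research fund pays out 4.6 × 54 = 248.40 in total (split across the unequal shares, but the aggregate is all that matters for the group sum).
The 2 free-riders keep 18 each, adding 36. Group total = 36 + 248.40 = 284.40.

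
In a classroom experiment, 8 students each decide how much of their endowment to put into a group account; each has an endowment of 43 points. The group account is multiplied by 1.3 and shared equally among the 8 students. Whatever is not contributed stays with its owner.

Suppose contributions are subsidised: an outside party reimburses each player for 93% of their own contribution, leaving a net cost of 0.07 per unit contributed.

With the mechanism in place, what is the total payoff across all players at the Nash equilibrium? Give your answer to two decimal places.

767.12 points

Under the mechanism each unit contributed yields (1.3/8) / 0.07 = 2.3214 back to its contributor per unit of net cost, which exceeds 1, making full contribution the dominant choice for everyone.
At the Nash equilibrium everyone contributes 43. Group total payoff = 8 × (43 × 0.93 + 1.3 × 43) = 767.12.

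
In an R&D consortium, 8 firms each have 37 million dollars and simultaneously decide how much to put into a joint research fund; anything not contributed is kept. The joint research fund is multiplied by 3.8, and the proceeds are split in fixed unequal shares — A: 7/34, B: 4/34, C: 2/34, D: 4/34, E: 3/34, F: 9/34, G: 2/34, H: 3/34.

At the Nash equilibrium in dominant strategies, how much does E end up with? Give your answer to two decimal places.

49.41 million dollars

Each unit j contributes comes back to j as 3.8 × (j's share), so j prefers to contribute only if that share exceeds 1/3.8 = 0.2632; otherwise keeping the unit dominates.
F alone (share 9/34) is above the threshold, contributing 37; the remaining 7 contribute 0. Total contributed: 37.
E keeps 37 and receives 3.8 × 37 × 3/34 = 12.41 from the joint research fund, for a payoff of 49.41.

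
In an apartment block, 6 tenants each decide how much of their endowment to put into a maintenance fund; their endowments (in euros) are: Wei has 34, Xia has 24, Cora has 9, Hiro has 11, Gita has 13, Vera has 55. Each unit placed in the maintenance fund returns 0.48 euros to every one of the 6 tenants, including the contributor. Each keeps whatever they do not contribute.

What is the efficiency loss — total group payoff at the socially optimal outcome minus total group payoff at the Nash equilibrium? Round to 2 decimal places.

274.48 euros

The private return per contributed unit is 0.48 < 1 for everyone, so the Nash equilibrium is zero contribution and the group total is Σ E_j = 34 + 24 + 9 + 11 + 13 + 55 = 146.
Each contributed unit returns 2.880 to the group, so the social optimum is full contribution by everyone: group total = 2.880 × 146 = 420.48.
Efficiency loss = (2.880 − 1) × 146 = 274.48.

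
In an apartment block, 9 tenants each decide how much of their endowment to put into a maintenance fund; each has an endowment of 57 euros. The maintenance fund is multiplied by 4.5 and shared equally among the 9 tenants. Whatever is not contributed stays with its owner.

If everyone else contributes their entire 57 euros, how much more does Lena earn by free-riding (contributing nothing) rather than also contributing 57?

Switching from a contribution of 57 to 0 lets Lena keep an extra 57 euros, but lowers the maintenance fund by 57, which costs Lena their own share of that drop: 4.5/9 × 57 = 28.50.
Net gain = 57 − 28.50 = 28.50. The private return per contributed unit (0.5000) is below 1, so free-riding is indeed the best response regardless of what the others do.

28.50 euros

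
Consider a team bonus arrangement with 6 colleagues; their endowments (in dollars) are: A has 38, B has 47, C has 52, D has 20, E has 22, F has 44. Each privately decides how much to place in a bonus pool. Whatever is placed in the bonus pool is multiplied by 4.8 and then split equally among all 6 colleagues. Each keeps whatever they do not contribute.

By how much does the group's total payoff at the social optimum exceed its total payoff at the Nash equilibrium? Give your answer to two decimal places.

The private return per contributed unit is 4.8/6 = 0.8000 < 1 for every player regardless of endowment, so the Nash equilibrium is zero contribution and the group total is Σ E_j = 38 + 47 + 52 + 20 + 22 + 44 = 223.
Each contributed unit returns 4.800 to the group, so the social optimum is full contribution by everyone: group total = 4.800 × 223 = 1070.40.
Efficiency loss = (4.800 − 1) × 223 = 847.40.

847.40 dollars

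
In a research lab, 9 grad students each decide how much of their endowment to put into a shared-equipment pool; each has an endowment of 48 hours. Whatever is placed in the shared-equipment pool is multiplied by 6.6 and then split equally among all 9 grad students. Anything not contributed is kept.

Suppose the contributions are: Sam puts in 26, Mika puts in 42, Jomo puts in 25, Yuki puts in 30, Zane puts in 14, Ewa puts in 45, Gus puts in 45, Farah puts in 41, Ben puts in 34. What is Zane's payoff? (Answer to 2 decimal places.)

255.47 hours

Total contributed: 26 + 42 + 25 + 30 + 14 + 45 + 45 + 41 + 34 = 302.
Each receives 6.6 × 302 / 9 = 221.47 from the shared-equipment pool.
Zane keeps 48 − 14 = 34, so Zane's payoff is 34 + 221.47 = 255.47.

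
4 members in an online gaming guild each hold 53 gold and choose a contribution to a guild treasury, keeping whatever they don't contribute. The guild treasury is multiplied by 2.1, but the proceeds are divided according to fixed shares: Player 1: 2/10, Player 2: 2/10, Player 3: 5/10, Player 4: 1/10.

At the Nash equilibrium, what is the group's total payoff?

270.30 gold

Player j's private return per contributed unit is 2.1 × (j's share). Contributing is weakly dominant for j when that share is at least 1/2.1 = 0.4762, and contributing 0 is dominant otherwise.
Player 3 alone (share 5/10) is above the threshold, contributing 53; the remaining 3 contribute 0. Total contributed: 53.
The guild treasury pays out 2.1 × 53 = 111.30 in total (split across the unequal shares, but the aggregate is all that matters for the group sum).
The 3 free-riders keep 53 each, adding 159. Group total = 159 + 111.30 = 270.30.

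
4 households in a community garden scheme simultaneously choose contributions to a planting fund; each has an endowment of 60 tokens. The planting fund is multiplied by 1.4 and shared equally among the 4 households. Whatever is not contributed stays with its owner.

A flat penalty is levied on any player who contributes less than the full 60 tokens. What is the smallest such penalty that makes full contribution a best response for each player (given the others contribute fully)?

Given the others contribute fully, the best deviation is to contribute 0 (any partial contribution still incurs the fine and gives up units whose private return 0.3500 is below 1).
Deviating from 60 to 0 saves 60 tokens but forfeits the deviator's share of the drop in the planting fund: 1.4/4 × 60 = 21.00.
So the deviation gain is 60 − 21.00 = 39.00, and the fine must be at least 39.00 tokens to wipe it out.

39.00 tokens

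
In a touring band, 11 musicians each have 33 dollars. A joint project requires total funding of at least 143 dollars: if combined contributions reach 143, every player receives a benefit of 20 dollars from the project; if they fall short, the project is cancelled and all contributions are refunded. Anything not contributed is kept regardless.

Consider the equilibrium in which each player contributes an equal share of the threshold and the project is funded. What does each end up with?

Equal share of the threshold: 143/11 = 13.
At this profile no one gains by cutting their contribution: any cut drops the total below 143, the project is cancelled, contributions are refunded, and the deviator ends with 33, which is less than 33 − 13 + 20 = 40. Contributing more than 13 just wastes the excess. So contributing exactly 13 is a best response.
Each player's payoff: 33 − 13 + 20 = 40.

40 dollars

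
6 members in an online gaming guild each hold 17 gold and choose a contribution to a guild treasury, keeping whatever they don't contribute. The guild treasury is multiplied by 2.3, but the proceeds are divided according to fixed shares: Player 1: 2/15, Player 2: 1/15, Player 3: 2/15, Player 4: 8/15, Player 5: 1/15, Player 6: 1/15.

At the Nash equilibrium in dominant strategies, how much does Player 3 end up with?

A player with share s gets back 2.3·s per unit contributed, so full contribution is dominant for anyone with s > 1/2.3 = 0.4348 and zero contribution is dominant for anyone below.
The only share above 0.4348 is Player 4's 8/15, contributing 17; the remaining 5 contribute 0. Total contributed: 17.
Player 3 keeps 17 and receives 2.3 × 17 × 2/15 = 5.21 from the guild treasury, for a payoff of 22.21.

22.21 gold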